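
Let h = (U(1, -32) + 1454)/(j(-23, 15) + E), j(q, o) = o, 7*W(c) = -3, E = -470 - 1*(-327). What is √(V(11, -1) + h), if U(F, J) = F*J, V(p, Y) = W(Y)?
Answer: I*√36183/56 ≈ 3.3968*I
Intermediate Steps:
E = -143 (E = -470 + 327 = -143)
W(c) = -3/7 (W(c) = (⅐)*(-3) = -3/7)
V(p, Y) = -3/7
h = -711/64 (h = (1*(-32) + 1454)/(15 - 143) = (-32 + 1454)/(-128) = 1422*(-1/128) = -711/64 ≈ -11.109)
√(V(11, -1) + h) = √(-3/7 - 711/64) = √(-5169/448) = I*√36183/56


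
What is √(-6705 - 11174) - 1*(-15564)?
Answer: 15564 + I*√17879 ≈ 15564.0 + 133.71*I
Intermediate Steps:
√(-6705 - 11174) - 1*(-15564) = √(-17879) + 15564 = I*√17879 + 15564 = 15564 + I*√17879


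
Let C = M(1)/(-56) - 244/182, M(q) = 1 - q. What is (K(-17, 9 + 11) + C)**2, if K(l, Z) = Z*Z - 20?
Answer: 1187353764/8281 ≈ 1.4338e+5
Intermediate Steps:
C = -122/91 (C = (1 - 1*1)/(-56) - 244/182 = (1 - 1)*(-1/56) - 244*1/182 = 0*(-1/56) - 122/91 = 0 - 122/91 = -122/91 ≈ -1.3407)
K(l, Z) = -20 + Z**2 (K(l, Z) = Z**2 - 20 = -20 + Z**2)
(K(-17, 9 + 11) + C)**2 = ((-20 + (9 + 11)**2) - 122/91)**2 = ((-20 + 20**2) - 122/91)**2 = ((-20 + 400) - 122/91)**2 = (380 - 122/91)**2 = (34458/91)**2 = 1187353764/8281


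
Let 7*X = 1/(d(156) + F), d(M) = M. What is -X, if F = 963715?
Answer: -1/6747097 ≈ -1.4821e-7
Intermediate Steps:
X = 1/6747097 (X = 1/(7*(156 + 963715)) = (⅐)/963871 = (⅐)*(1/963871) = 1/6747097 ≈ 1.4821e-7)
-X = -1*1/6747097 = -1/6747097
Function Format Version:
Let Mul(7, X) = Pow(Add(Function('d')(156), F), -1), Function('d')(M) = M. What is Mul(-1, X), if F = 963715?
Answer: Rational(-1, 6747097) ≈ -1.4821e-7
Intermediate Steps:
X = Rational(1, 6747097) (X = Mul(Rational(1, 7), Pow(Add(156, 963715), -1)) = Mul(Rational(1, 7), Pow(963871, -1)) = Mul(Rational(1, 7), Rational(1, 963871)) = Rational(1, 6747097) ≈ 1.4821e-7)
Mul(-1, X) = Mul(-1, Rational(1, 6747097)) = Rational(-1, 6747097)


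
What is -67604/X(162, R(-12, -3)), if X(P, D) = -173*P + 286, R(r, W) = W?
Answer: 16901/6935 ≈ 2.4371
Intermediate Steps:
X(P, D) = 286 - 173*P
-67604/X(162, R(-12, -3)) = -67604/(286 - 173*162) = -67604/(286 - 28026) = -67604/(-27740) = -67604*(-1/27740) = 16901/6935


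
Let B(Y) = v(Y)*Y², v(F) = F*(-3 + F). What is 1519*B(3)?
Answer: 0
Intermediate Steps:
B(Y) = Y³*(-3 + Y) (B(Y) = (Y*(-3 + Y))*Y² = Y³*(-3 + Y))
1519*B(3) = 1519*(3³*(-3 + 3)) = 1519*(27*0) = 1519*0 = 0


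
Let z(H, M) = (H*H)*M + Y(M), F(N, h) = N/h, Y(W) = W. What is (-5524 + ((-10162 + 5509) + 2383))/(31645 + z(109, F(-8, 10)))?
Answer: -12990/36899 ≈ -0.35204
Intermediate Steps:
z(H, M) = M + M*H² (z(H, M) = (H*H)*M + M = H²*M + M = M*H² + M = M + M*H²)
(-5524 + ((-10162 + 5509) + 2383))/(31645 + z(109, F(-8, 10))) = (-5524 + ((-10162 + 5509) + 2383))/(31645 + (-8/10)*(1 + 109²)) = (-5524 + (-4653 + 2383))/(31645 + (-8*⅒)*(1 + 11881)) = (-5524 - 2270)/(31645 - ⅘*11882) = -7794/(31645 - 47528/5) = -7794/110697/5 = -7794*5/110697 = -12990/36899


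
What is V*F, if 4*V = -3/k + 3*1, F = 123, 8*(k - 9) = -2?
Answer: 11439/140 ≈ 81.707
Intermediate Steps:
k = 35/4 (k = 9 + (1/8)*(-2) = 9 - 1/4 = 35/4 ≈ 8.7500)
V = 93/140 (V = (-3/35/4 + 3*1)/4 = (-3*4/35 + 3)/4 = (-12/35 + 3)/4 = (1/4)*(93/35) = 93/140 ≈ 0.66429)
V*F = (93/140)*123 = 11439/140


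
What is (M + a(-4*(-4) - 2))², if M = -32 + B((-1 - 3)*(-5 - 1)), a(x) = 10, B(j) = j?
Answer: 4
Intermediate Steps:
M = -8 (M = -32 + (-1 - 3)*(-5 - 1) = -32 - 4*(-6) = -32 + 24 = -8)
(M + a(-4*(-4) - 2))² = (-8 + 10)² = 2² = 4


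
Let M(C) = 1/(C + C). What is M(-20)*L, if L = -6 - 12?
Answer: 9/20 ≈ 0.45000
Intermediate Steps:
M(C) = 1/(2*C)
L = -18
M(-20)*L = ((1/2)/(-20))*(-18) = ((1/2)*(-1/20))*(-18) = -1/40*(-18) = 9/20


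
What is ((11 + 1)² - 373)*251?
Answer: -57479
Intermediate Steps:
((11 + 1)² - 373)*251 = (12² - 373)*251 = (144 - 373)*251 = -229*251 = -57479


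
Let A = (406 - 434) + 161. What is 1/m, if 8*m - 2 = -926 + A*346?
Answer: 4/22547 ≈ 0.00017741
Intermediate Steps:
A = 133 (A = -28 + 161 = 133)
m = 22547/4 (m = ¼ + (-926 + 133*346)/8 = ¼ + (-926 + 46018)/8 = ¼ + (⅛)*45092 = ¼ + 11273/2 = 22547/4 ≈ 5636.8)
1/m = 1/(22547/4) = 4/22547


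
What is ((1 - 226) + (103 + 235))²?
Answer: 12769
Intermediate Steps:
((1 - 226) + (103 + 235))² = (-225 + 338)² = 113² = 12769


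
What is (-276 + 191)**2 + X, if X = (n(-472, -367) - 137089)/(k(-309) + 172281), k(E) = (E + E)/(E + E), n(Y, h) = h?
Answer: 56572727/7831 ≈ 7224.2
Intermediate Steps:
k(E) = 1 (k(E) = (2*E)/((2*E)) = (2*E)*(1/(2*E)) = 1)
X = -6248/7831 (X = (-367 - 137089)/(1 + 172281) = -137456/172282 = -137456*1/172282 = -6248/7831 ≈ -0.79785)
(-276 + 191)**2 + X = (-276 + 191)**2 - 6248/7831 = (-85)**2 - 6248/7831 = 7225 - 6248/7831 = 56572727/7831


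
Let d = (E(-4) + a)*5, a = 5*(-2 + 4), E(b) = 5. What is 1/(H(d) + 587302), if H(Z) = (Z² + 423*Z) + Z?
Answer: 1/624727 ≈ 1.6007e-6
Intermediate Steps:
a = 10 (a = 5*2 = 10)
d = 75 (d = (5 + 10)*5 = 15*5 = 75)
H(Z) = Z² + 424*Z
1/(H(d) + 587302) = 1/(75*(424 + 75) + 587302) = 1/(75*499 + 587302) = 1/(37425 + 587302) = 1/624727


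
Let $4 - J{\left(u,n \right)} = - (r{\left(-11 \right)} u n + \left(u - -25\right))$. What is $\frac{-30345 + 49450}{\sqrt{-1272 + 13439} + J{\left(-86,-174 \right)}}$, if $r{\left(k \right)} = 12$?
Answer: $\frac{3429557655}{32224186954} - \frac{439415 \sqrt{23}}{32224186954} \approx 0.10636$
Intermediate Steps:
$J{\left(u,n \right)} = 29 + u + 12 n u$ ($J{\left(u,n \right)} = 4 - - (12 u n + \left(u - -25\right)) = 4 - - (12 n u + \left(u + 25\right)) = 4 - - (12 n u + \left(25 + u\right)) = 4 - - (25 + u + 12 n u) = 4 - \left(-25 - u - 12 n u\right) = 4 + \left(25 + u + 12 n u\right) = 29 + u + 12 n u$)
$\frac{-30345 + 49450}{\sqrt{-1272 + 13439} + J{\left(-86,-174 \right)}} = \frac{-30345 + 49450}{\sqrt{-1272 + 13439} + \left(29 - 86 + 12 \left(-174\right) \left(-86\right)\right)} = \frac{19105}{\sqrt{12167} + \left(29 - 86 + 179568\right)} = \frac{19105}{23 \sqrt{23} + 179511} = \frac{19105}{179511 + 23 \sqrt{23}}$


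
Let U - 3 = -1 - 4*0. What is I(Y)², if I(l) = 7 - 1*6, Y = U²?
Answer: 1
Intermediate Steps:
U = 2 (U = 3 + (-1 - 4*0) = 3 + (-1 + 0) = 3 - 1 = 2)
Y = 4 (Y = 2² = 4)
I(l) = 1 (I(l) = 7 - 6 = 1)
I(Y)² = 1² = 1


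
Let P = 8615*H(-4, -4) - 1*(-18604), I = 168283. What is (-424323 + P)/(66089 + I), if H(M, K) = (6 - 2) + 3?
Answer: -57569/39062 ≈ -1.4738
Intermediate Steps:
H(M, K) = 7 (H(M, K) = 4 + 3 = 7)
P = 78909 (P = 8615*7 - 1*(-18604) = 60305 + 18604 = 78909)
(-424323 + P)/(66089 + I) = (-424323 + 78909)/(66089 + 168283) = -345414/234372 = -345414*1/234372 = -57569/39062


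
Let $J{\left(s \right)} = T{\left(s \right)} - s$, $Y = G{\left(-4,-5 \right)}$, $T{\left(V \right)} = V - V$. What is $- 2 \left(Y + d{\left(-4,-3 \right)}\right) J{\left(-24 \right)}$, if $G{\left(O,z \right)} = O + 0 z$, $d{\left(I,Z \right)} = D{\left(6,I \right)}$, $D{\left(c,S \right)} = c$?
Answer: $-96$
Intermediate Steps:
$T{\left(V \right)} = 0$
$d{\left(I,Z \right)} = 6$
$G{\left(O,z \right)} = O$ ($G{\left(O,z \right)} = O + 0 = O$)
$Y = -4$
$J{\left(s \right)} = - s$ ($J{\left(s \right)} = 0 - s = - s$)
$- 2 \left(Y + d{\left(-4,-3 \right)}\right) J{\left(-24 \right)} = - 2 \left(-4 + 6\right) \left(\left(-1\right) \left(-24\right)\right) = \left(-2\right) 2 \cdot 24 = \left(-4\right) 24 = -96$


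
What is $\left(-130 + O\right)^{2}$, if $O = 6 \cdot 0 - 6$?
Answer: $18496$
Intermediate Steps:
$O = -6$ ($O = 0 - 6 = -6$)
$\left(-130 + O\right)^{2} = \left(-130 - 6\right)^{2} = \left(-136\right)^{2} = 18496$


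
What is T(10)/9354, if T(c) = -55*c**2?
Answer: -2750/4677 ≈ -0.58798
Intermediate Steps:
T(10)/9354 = -55*10**2/9354 = -55*100*(1/9354) = -5500*1/9354 = -2750/4677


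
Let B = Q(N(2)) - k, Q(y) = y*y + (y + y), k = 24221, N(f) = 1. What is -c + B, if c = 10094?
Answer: -34312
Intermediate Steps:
Q(y) = y**2 + 2*y
B = -24218 (B = 1*(2 + 1) - 1*24221 = 1*3 - 24221 = 3 - 24221 = -24218)
-c + B = -1*10094 - 24218 = -10094 - 24218 = -34312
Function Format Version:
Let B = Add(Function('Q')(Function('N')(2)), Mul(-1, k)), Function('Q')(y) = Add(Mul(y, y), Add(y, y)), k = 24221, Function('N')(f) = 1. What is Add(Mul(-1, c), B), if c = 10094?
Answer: -34312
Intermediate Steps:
Function('Q')(y) = Add(Pow(y, 2), Mul(2, y))
B = -24218 (B = Add(Mul(1, Add(2, 1)), Mul(-1, 24221)) = Add(Mul(1, 3), -24221) = Add(3, -24221) = -24218)
Add(Mul(-1, c), B) = Add(Mul(-1, 10094), -24218) = Add(-10094, -24218) = -34312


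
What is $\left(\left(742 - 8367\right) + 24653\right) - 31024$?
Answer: $-13996$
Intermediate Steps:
$\left(\left(742 - 8367\right) + 24653\right) - 31024 = \left(-7625 + 24653\right) - 31024 = 17028 - 31024 = -13996$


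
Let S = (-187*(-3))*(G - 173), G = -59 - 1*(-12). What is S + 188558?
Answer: 65138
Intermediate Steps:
G = -47 (G = -59 + 12 = -47)
S = -123420 (S = (-187*(-3))*(-47 - 173) = 561*(-220) = -123420)
S + 188558 = -123420 + 188558 = 65138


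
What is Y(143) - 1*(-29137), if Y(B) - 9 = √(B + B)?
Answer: 29146 + √286 ≈ 29163.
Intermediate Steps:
Y(B) = 9 + √2*√B (Y(B) = 9 + √(B + B) = 9 + √(2*B) = 9 + √2*√B)
Y(143) - 1*(-29137) = (9 + √2*√143) - 1*(-29137) = (9 + √286) + 29137 = 29146 + √286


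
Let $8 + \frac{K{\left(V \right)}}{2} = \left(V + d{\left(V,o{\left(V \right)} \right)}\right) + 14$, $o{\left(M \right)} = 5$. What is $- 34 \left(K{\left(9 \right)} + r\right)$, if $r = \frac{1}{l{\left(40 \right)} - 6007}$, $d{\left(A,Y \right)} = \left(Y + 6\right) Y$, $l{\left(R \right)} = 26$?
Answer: $- \frac{28469526}{5981} \approx -4760.0$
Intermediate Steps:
$d{\left(A,Y \right)} = Y \left(6 + Y\right)$ ($d{\left(A,Y \right)} = \left(6 + Y\right) Y = Y \left(6 + Y\right)$)
$K{\left(V \right)} = 122 + 2 V$ ($K{\left(V \right)} = -16 + 2 \left(\left(V + 5 \left(6 + 5\right)\right) + 14\right) = -16 + 2 \left(\left(V + 5 \cdot 11\right) + 14\right) = -16 + 2 \left(\left(V + 55\right) + 14\right) = -16 + 2 \left(\left(55 + V\right) + 14\right) = -16 + 2 \left(69 + V\right) = -16 + \left(138 + 2 V\right) = 122 + 2 V$)
$r = - \frac{1}{5981}$ ($r = \frac{1}{26 - 6007} = \frac{1}{-5981} = - \frac{1}{5981} \approx -0.0001672$)
$- 34 \left(K{\left(9 \right)} + r\right) = - 34 \left(\left(122 + 2 \cdot 9\right) - \frac{1}{5981}\right) = - 34 \left(\left(122 + 18\right) - \frac{1}{5981}\right) = - 34 \left(140 - \frac{1}{5981}\right) = \left(-34\right) \frac{837339}{5981} = - \frac{28469526}{5981}$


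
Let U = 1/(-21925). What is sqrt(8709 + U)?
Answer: 2*sqrt(41864652662)/4385 ≈ 93.322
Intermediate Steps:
U = -1/21925 ≈ -4.5610e-5
sqrt(8709 + U) = sqrt(8709 - 1/21925) = sqrt(190944824/21925) = 2*sqrt(41864652662)/4385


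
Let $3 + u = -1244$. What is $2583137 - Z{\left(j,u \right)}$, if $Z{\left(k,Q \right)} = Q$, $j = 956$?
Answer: $2584384$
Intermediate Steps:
$u = -1247$ ($u = -3 - 1244 = -1247$)
$2583137 - Z{\left(j,u \right)} = 2583137 - -1247 = 2583137 + 1247 = 2584384$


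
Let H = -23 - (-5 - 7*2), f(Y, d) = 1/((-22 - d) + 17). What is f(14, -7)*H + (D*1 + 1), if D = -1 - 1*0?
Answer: -2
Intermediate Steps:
f(Y, d) = 1/(-5 - d)
D = -1 (D = -1 + 0 = -1)
H = -4 (H = -23 - (-5 - 14) = -23 - 1*(-19) = -23 + 19 = -4)
f(14, -7)*H + (D*1 + 1) = -1/(5 - 7)*(-4) + (-1*1 + 1) = -1/(-2)*(-4) + (-1 + 1) = -1*(-1/2)*(-4) + 0 = (1/2)*(-4) + 0 = -2 + 0 = -2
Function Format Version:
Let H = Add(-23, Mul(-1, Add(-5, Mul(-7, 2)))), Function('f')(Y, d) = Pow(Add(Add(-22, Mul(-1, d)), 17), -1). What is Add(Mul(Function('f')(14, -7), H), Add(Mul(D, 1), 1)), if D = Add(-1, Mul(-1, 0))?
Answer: -2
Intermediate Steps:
Function('f')(Y, d) = Pow(Add(-5, Mul(-1, d)), -1)
D = -1 (D = Add(-1, 0) = -1)
H = -4 (H = Add(-23, Mul(-1, Add(-5, -14))) = Add(-23, Mul(-1, -19)) = Add(-23, 19) = -4)
Add(Mul(Function('f')(14, -7), H), Add(Mul(D, 1), 1)) = Add(Mul(Mul(-1, Pow(Add(5, -7), -1)), -4), Add(Mul(-1, 1), 1)) = Add(Mul(Mul(-1, Pow(-2, -1)), -4), Add(-1, 1)) = Add(Mul(Mul(-1, Rational(-1, 2)), -4), 0) = Add(Mul(Rational(1, 2), -4), 0) = Add(-2, 0) = -2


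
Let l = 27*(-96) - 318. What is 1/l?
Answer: -1/2910 ≈ -0.00034364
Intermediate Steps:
l = -2910 (l = -2592 - 318 = -2910)
1/l = 1/(-2910) = -1/2910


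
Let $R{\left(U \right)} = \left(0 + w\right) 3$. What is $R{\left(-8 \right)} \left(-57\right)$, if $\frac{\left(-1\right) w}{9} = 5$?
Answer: $7695$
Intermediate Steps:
$w = -45$ ($w = \left(-9\right) 5 = -45$)
$R{\left(U \right)} = -135$ ($R{\left(U \right)} = \left(0 - 45\right) 3 = \left(-45\right) 3 = -135$)
$R{\left(-8 \right)} \left(-57\right) = \left(-135\right) \left(-57\right) = 7695$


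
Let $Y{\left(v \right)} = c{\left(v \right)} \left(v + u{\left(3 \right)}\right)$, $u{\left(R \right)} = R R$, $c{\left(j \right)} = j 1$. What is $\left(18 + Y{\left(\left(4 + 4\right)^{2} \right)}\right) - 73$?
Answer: $4617$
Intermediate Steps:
$c{\left(j \right)} = j$
$u{\left(R \right)} = R^{2}$
$Y{\left(v \right)} = v \left(9 + v\right)$ ($Y{\left(v \right)} = v \left(v + 3^{2}\right) = v \left(v + 9\right) = v \left(9 + v\right)$)
$\left(18 + Y{\left(\left(4 + 4\right)^{2} \right)}\right) - 73 = \left(18 + \left(4 + 4\right)^{2} \left(9 + \left(4 + 4\right)^{2}\right)\right) - 73 = \left(18 + 8^{2} \left(9 + 8^{2}\right)\right) - 73 = \left(18 + 64 \left(9 + 64\right)\right) - 73 = \left(18 + 64 \cdot 73\right) - 73 = \left(18 + 4672\right) - 73 = 4690 - 73 = 4617$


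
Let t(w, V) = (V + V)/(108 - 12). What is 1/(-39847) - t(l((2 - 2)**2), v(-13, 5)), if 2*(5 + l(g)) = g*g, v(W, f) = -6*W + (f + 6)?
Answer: -3546431/1912656 ≈ -1.8542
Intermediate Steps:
v(W, f) = 6 + f - 6*W (v(W, f) = -6*W + (6 + f) = 6 + f - 6*W)
l(g) = -5 + g**2/2 (l(g) = -5 + (g*g)/2 = -5 + g**2/2)
t(w, V) = V/48 (t(w, V) = (2*V)/96 = (2*V)*(1/96) = V/48)
1/(-39847) - t(l((2 - 2)**2), v(-13, 5)) = 1/(-39847) - (6 + 5 - 6*(-13))/48 = -1/39847 - (6 + 5 + 78)/48 = -1/39847 - 89/48 = -3546431/1912656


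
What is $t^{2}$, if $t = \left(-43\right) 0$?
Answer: $0$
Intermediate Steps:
$t = 0$
$t^{2} = 0^{2} = 0$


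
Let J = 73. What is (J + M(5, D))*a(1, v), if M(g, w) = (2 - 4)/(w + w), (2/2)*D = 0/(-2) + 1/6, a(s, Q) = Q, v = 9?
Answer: 603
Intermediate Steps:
D = ⅙ (D = 0/(-2) + 1/6 = 0*(-½) + 1*(⅙) = 0 + ⅙ = ⅙ ≈ 0.16667)
M(g, w) = -1/w (M(g, w) = -2*1/(2*w) = -1/w)
(J + M(5, D))*a(1, v) = (73 - 1/⅙)*9 = (73 - 1*6)*9 = (73 - 6)*9 = 67*9 = 603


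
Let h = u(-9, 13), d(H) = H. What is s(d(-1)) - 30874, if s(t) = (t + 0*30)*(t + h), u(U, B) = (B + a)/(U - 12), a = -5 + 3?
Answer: -648322/21 ≈ -30872.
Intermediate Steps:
a = -2
u(U, B) = (-2 + B)/(-12 + U) (u(U, B) = (B - 2)/(U - 12) = (-2 + B)/(-12 + U))
h = -11/21 (h = (-2 + 13)/(-12 - 9) = 11/(-21) = -1/21*11 = -11/21 ≈ -0.52381)
s(t) = t*(-11/21 + t) (s(t) = (t + 0*30)*(t - 11/21) = (t + 0)*(-11/21 + t) = t*(-11/21 + t))
s(d(-1)) - 30874 = (1/21)*(-1)*(-11 + 21*(-1)) - 30874 = (1/21)*(-1)*(-11 - 21) - 30874 = (1/21)*(-1)*(-32) - 30874 = 32/21 - 30874 = -648322/21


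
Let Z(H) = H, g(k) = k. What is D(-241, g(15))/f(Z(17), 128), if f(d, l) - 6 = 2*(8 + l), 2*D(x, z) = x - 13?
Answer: -127/278 ≈ -0.45683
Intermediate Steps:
D(x, z) = -13/2 + x/2 (D(x, z) = (x - 13)/2 = (-13 + x)/2 = -13/2 + x/2)
f(d, l) = 22 + 2*l (f(d, l) = 6 + 2*(8 + l) = 6 + (16 + 2*l) = 22 + 2*l)
D(-241, g(15))/f(Z(17), 128) = (-13/2 + (1/2)*(-241))/(22 + 2*128) = (-13/2 - 241/2)/(22 + 256) = -127/278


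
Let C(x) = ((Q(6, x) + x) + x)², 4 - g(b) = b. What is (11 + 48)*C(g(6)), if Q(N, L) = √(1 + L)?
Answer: 885 - 472*I ≈ 885.0 - 472.0*I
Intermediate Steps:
g(b) = 4 - b
C(x) = (√(1 + x) + 2*x)² (C(x) = ((√(1 + x) + x) + x)² = ((x + √(1 + x)) + x)² = (√(1 + x) + 2*x)²)
(11 + 48)*C(g(6)) = (11 + 48)*(√(1 + (4 - 1*6)) + 2*(4 - 1*6))² = 59*(√(1 + (4 - 6)) + 2*(4 - 6))² = 59*(√(1 - 2) + 2*(-2))² = 59*(√(-1) - 4)² = 59*(I - 4)² = 59*(-4 + I)²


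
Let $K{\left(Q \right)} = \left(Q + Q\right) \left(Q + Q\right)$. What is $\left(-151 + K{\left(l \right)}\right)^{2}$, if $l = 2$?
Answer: $18225$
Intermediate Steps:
$K{\left(Q \right)} = 4 Q^{2}$ ($K{\left(Q \right)} = 2 Q 2 Q = 4 Q^{2}$)
$\left(-151 + K{\left(l \right)}\right)^{2} = \left(-151 + 4 \cdot 2^{2}\right)^{2} = \left(-151 + 4 \cdot 4\right)^{2} = \left(-151 + 16\right)^{2} = \left(-135\right)^{2} = 18225$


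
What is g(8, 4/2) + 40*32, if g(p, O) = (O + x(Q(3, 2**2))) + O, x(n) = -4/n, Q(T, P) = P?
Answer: 1283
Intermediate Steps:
g(p, O) = -1 + 2*O (g(p, O) = (O - 4/(2**2)) + O = (O - 4/4) + O = (O - 4*1/4) + O = (O - 1) + O = (-1 + O) + O = -1 + 2*O)
g(8, 4/2) + 40*32 = (-1 + 2*(4/2)) + 40*32 = (-1 + 2*(4*(1/2))) + 1280 = (-1 + 2*2) + 1280 = (-1 + 4) + 1280 = 3 + 1280 = 1283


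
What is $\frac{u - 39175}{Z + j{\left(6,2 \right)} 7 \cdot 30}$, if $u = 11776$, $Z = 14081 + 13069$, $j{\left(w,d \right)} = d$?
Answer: $- \frac{9133}{9190} \approx -0.9938$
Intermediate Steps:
$Z = 27150$
$\frac{u - 39175}{Z + j{\left(6,2 \right)} 7 \cdot 30} = \frac{11776 - 39175}{27150 + 2 \cdot 7 \cdot 30} = - \frac{27399}{27150 + 14 \cdot 30} = - \frac{27399}{27150 + 420} = - \frac{27399}{27570} = \left(-27399\right) \frac{1}{27570} = - \frac{9133}{9190}$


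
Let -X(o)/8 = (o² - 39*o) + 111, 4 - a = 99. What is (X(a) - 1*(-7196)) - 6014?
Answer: -101546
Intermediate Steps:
a = -95 (a = 4 - 1*99 = 4 - 99 = -95)
X(o) = -888 - 8*o² + 312*o (X(o) = -8*((o² - 39*o) + 111) = -8*(111 + o² - 39*o) = -888 - 8*o² + 312*o)
(X(a) - 1*(-7196)) - 6014 = ((-888 - 8*(-95)² + 312*(-95)) - 1*(-7196)) - 6014 = ((-888 - 8*9025 - 29640) + 7196) - 6014 = ((-888 - 72200 - 29640) + 7196) - 6014 = (-102728 + 7196) - 6014 = -95532 - 6014 = -101546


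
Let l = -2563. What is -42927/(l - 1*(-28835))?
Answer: -42927/26272 ≈ -1.6339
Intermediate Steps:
-42927/(l - 1*(-28835)) = -42927/(-2563 - 1*(-28835)) = -42927/(-2563 + 28835) = -42927/26272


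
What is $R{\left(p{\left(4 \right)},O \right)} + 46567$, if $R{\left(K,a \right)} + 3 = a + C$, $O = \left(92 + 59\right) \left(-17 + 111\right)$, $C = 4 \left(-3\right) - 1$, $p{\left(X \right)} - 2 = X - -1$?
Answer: $60745$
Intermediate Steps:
$p{\left(X \right)} = 3 + X$ ($p{\left(X \right)} = 2 + \left(X - -1\right) = 2 + \left(X + 1\right) = 2 + \left(1 + X\right) = 3 + X$)
$C = -13$ ($C = -12 - 1 = -13$)
$O = 14194$ ($O = 151 \cdot 94 = 14194$)
$R{\left(K,a \right)} = -16 + a$ ($R{\left(K,a \right)} = -3 + \left(a - 13\right) = -3 + \left(-13 + a\right) = -16 + a$)
$R{\left(p{\left(4 \right)},O \right)} + 46567 = \left(-16 + 14194\right) + 46567 = 14178 + 46567 = 60745$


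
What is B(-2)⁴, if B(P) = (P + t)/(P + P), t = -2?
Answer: 1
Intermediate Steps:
B(P) = (-2 + P)/(2*P) (B(P) = (P - 2)/(P + P) = (-2 + P)/((2*P)) = (-2 + P)*(1/(2*P)) = (-2 + P)/(2*P))
B(-2)⁴ = ((½)*(-2 - 2)/(-2))⁴ = ((½)*(-½)*(-4))⁴ = 1⁴ = 1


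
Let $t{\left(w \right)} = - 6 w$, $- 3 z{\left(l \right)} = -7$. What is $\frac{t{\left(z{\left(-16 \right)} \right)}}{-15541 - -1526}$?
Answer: $\frac{14}{14015} \approx 0.00099893$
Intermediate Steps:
$z{\left(l \right)} = \frac{7}{3}$ ($z{\left(l \right)} = \left(- \frac{1}{3}\right) \left(-7\right) = \frac{7}{3}$)
$\frac{t{\left(z{\left(-16 \right)} \right)}}{-15541 - -1526} = \frac{\left(-6\right) \frac{7}{3}}{-15541 - -1526} = - \frac{14}{-15541 + 1526} = - \frac{14}{-14015} = \left(-14\right) \left(- \frac{1}{14015}\right) = \frac{14}{14015}$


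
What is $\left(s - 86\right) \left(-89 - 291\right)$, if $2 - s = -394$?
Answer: $-117800$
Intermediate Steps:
$s = 396$ ($s = 2 - -394 = 2 + 394 = 396$)
$\left(s - 86\right) \left(-89 - 291\right) = \left(396 - 86\right) \left(-89 - 291\right) = 310 \left(-380\right) = -117800$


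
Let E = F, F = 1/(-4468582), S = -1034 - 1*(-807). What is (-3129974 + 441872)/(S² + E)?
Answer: -4004001403788/76753853959 ≈ -52.167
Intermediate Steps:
S = -227 (S = -1034 + 807 = -227)
F = -1/4468582 ≈ -2.2378e-7
E = -1/4468582 ≈ -2.2378e-7
(-3129974 + 441872)/(S² + E) = (-3129974 + 441872)/((-227)² - 1/4468582) = -2688102/(51529 - 1/4468582) = -2688102/230261561877/4468582 = -2688102*4468582/230261561877 = -4004001403788/76753853959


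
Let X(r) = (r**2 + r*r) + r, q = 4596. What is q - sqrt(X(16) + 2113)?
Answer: 4596 - sqrt(2641) ≈ 4544.6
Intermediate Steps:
X(r) = r + 2*r**2 (X(r) = (r**2 + r**2) + r = 2*r**2 + r = r + 2*r**2)
q - sqrt(X(16) + 2113) = 4596 - sqrt(16*(1 + 2*16) + 2113) = 4596 - sqrt(16*(1 + 32) + 2113) = 4596 - sqrt(16*33 + 2113) = 4596 - sqrt(528 + 2113) = 4596 - sqrt(2641)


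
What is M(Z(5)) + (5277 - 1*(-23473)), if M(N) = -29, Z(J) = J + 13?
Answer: 28721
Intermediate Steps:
Z(J) = 13 + J
M(Z(5)) + (5277 - 1*(-23473)) = -29 + (5277 - 1*(-23473)) = -29 + (5277 + 23473) = -29 + 28750 = 28721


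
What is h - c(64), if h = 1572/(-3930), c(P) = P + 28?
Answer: -462/5 ≈ -92.400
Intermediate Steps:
c(P) = 28 + P
h = -2/5 (h = 1572*(-1/3930) = -2/5 ≈ -0.40000)
h - c(64) = -2/5 - (28 + 64) = -2/5 - 1*92 = -2/5 - 92 = -462/5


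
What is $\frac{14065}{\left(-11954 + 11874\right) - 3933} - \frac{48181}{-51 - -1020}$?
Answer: $- \frac{206979338}{3888597} \approx -53.227$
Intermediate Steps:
$\frac{14065}{\left(-11954 + 11874\right) - 3933} - \frac{48181}{-51 - -1020} = \frac{14065}{-80 - 3933} - \frac{48181}{-51 + 1020} = \frac{14065}{-4013} - \frac{48181}{969} = 14065 \left(- \frac{1}{4013}\right) - \frac{48181}{969} = - \frac{14065}{4013} - \frac{48181}{969} = - \frac{206979338}{3888597}$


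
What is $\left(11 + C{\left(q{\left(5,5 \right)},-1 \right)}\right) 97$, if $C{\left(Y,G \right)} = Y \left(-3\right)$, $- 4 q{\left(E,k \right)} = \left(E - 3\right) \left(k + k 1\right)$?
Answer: $2522$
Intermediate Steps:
$q{\left(E,k \right)} = - \frac{k \left(-3 + E\right)}{2}$ ($q{\left(E,k \right)} = - \frac{\left(E - 3\right) \left(k + k 1\right)}{4} = - \frac{\left(-3 + E\right) \left(k + k\right)}{4} = - \frac{\left(-3 + E\right) 2 k}{4} = - \frac{2 k \left(-3 + E\right)}{4} = - \frac{k \left(-3 + E\right)}{2}$)
$C{\left(Y,G \right)} = - 3 Y$
$\left(11 + C{\left(q{\left(5,5 \right)},-1 \right)}\right) 97 = \left(11 - 3 \cdot \frac{1}{2} \cdot 5 \left(3 - 5\right)\right) 97 = \left(11 - 3 \cdot \frac{1}{2} \cdot 5 \left(-2\right)\right) 97 = \left(11 - -15\right) 97 = \left(11 + 15\right) 97 = 26 \cdot 97 = 2522$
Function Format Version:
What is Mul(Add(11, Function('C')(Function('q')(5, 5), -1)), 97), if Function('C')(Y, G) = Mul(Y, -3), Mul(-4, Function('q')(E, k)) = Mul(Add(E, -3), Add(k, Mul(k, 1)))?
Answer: 2522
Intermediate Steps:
Function('q')(E, k) = Mul(Rational(-1, 2), k, Add(-3, E)) (Function('q')(E, k) = Mul(Rational(-1, 4), Mul(Add(E, -3), Add(k, Mul(k, 1)))) = Mul(Rational(-1, 4), Mul(Add(-3, E), Add(k, k))) = Mul(Rational(-1, 4), Mul(Add(-3, E), Mul(2, k))) = Mul(Rational(-1, 4), Mul(2, k, Add(-3, E))) = Mul(Rational(-1, 2), k, Add(-3, E)))
Function('C')(Y, G) = Mul(-3, Y)
Mul(Add(11, Function('C')(Function('q')(5, 5), -1)), 97) = Mul(Add(11, Mul(-3, Mul(Rational(1, 2), 5, Add(3, Mul(-1, 5))))), 97) = Mul(Add(11, Mul(-3, Mul(Rational(1, 2), 5, Add(3, -5)))), 97) = Mul(Add(11, Mul(-3, Mul(Rational(1, 2), 5, -2))), 97) = Mul(Add(11, Mul(-3, -5)), 97) = Mul(Add(11, 15), 97) = Mul(26, 97) = 2522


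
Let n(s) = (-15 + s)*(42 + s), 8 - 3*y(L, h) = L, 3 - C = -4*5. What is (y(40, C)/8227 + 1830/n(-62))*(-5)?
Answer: -22558475/3800874 ≈ -5.9351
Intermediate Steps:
C = 23 (C = 3 - (-4)*5 = 3 - 1*(-20) = 3 + 20 = 23)
y(L, h) = 8/3 - L/3
(y(40, C)/8227 + 1830/n(-62))*(-5) = ((8/3 - ⅓*40)/8227 + 1830/(-630 + (-62)² + 27*(-62)))*(-5) = ((8/3 - 40/3)*(1/8227) + 1830/(-630 + 3844 - 1674))*(-5) = (-32/3*1/8227 + 1830/1540)*(-5) = (-32/24681 + 1830*(1/1540))*(-5) = (-32/24681 + 183/154)*(-5) = (4511695/3800874)*(-5) = -22558475/3800874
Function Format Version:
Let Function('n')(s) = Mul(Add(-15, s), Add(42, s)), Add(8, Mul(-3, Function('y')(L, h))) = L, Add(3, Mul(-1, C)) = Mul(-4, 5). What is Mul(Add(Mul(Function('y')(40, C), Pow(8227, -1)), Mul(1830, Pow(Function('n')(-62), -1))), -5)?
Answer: Rational(-22558475, 3800874) ≈ -5.9351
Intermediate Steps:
C = 23 (C = Add(3, Mul(-1, Mul(-4, 5))) = Add(3, Mul(-1, -20)) = Add(3, 20) = 23)
Function('y')(L, h) = Add(Rational(8, 3), Mul(Rational(-1, 3), L))
Mul(Add(Mul(Function('y')(40, C), Pow(8227, -1)), Mul(1830, Pow(Function('n')(-62), -1))), -5) = Mul(Add(Mul(Add(Rational(8, 3), Mul(Rational(-1, 3), 40)), Pow(8227, -1)), Mul(1830, Pow(Add(-630, Pow(-62, 2), Mul(27, -62)), -1))), -5) = Mul(Add(Mul(Add(Rational(8, 3), Rational(-40, 3)), Rational(1, 8227)), Mul(1830, Pow(Add(-630, 3844, -1674), -1))), -5) = Mul(Add(Mul(Rational(-32, 3), Rational(1, 8227)), Mul(1830, Pow(1540, -1))), -5) = Mul(Add(Rational(-32, 24681), Mul(1830, Rational(1, 1540))), -5) = Mul(Add(Rational(-32, 24681), Rational(183, 154)), -5) = Mul(Rational(4511695, 3800874), -5) = Rational(-22558475, 3800874)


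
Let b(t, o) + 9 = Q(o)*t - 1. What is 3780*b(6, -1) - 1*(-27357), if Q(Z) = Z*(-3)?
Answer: 57597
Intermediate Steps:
Q(Z) = -3*Z
b(t, o) = -10 - 3*o*t (b(t, o) = -9 + ((-3*o)*t - 1) = -9 + (-3*o*t - 1) = -9 + (-1 - 3*o*t) = -10 - 3*o*t)
3780*b(6, -1) - 1*(-27357) = 3780*(-10 - 3*(-1)*6) - 1*(-27357) = 3780*(-10 + 18) + 27357 = 3780*8 + 27357 = 30240 + 27357 = 57597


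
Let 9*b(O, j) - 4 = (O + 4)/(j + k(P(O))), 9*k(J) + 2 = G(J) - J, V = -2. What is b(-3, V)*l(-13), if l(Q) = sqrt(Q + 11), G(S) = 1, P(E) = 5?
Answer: 29*I*sqrt(2)/72 ≈ 0.56961*I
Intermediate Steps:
l(Q) = sqrt(11 + Q)
k(J) = -1/9 - J/9 (k(J) = -2/9 + (1 - J)/9 = -2/9 + (1/9 - J/9) = -1/9 - J/9)
b(O, j) = 4/9 + (4 + O)/(9*(-2/3 + j)) (b(O, j) = 4/9 + ((O + 4)/(j + (-1/9 - 1/9*5)))/9 = 4/9 + ((4 + O)/(j + (-1/9 - 5/9)))/9 = 4/9 + ((4 + O)/(j - 2/3))/9 = 4/9 + ((4 + O)/(-2/3 + j))/9 = 4/9 + (4 + O)/(9*(-2/3 + j)))
b(-3, V)*l(-13) = ((4 + 3*(-3) + 12*(-2))/(9*(-2 + 3*(-2))))*sqrt(11 - 13) = ((4 - 9 - 24)/(9*(-2 - 6)))*sqrt(-2) = ((1/9)*(-29)/(-8))*(I*sqrt(2)) = ((1/9)*(-1/8)*(-29))*(I*sqrt(2)) = 29*(I*sqrt(2))/72 = 29*I*sqrt(2)/72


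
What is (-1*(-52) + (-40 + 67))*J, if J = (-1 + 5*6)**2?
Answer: 66439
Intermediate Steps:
J = 841 (J = (-1 + 30)**2 = 29**2 = 841)
(-1*(-52) + (-40 + 67))*J = (-1*(-52) + (-40 + 67))*841 = (52 + 27)*841 = 79*841 = 66439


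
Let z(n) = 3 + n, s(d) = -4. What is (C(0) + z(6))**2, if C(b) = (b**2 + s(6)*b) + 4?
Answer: 169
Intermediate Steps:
C(b) = 4 + b**2 - 4*b (C(b) = (b**2 - 4*b) + 4 = 4 + b**2 - 4*b)
(C(0) + z(6))**2 = ((4 + 0**2 - 4*0) + (3 + 6))**2 = ((4 + 0 + 0) + 9)**2 = (4 + 9)**2 = 13**2 = 169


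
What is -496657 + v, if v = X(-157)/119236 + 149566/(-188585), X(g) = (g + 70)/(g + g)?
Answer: -3506722879921263849/7060642012840 ≈ -4.9666e+5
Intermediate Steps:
X(g) = (70 + g)/(2*g) (X(g) = (70 + g)/((2*g)) = (70 + g)*(1/(2*g)) = (70 + g)/(2*g))
v = -5599750187969/7060642012840 (v = ((½)*(70 - 157)/(-157))/119236 + 149566/(-188585) = ((½)*(-1/157)*(-87))*(1/119236) + 149566*(-1/188585) = (87/314)*(1/119236) - 149566/188585 = 87/37440104 - 149566/188585 = -5599750187969/7060642012840 ≈ -0.79309)
-496657 + v = -496657 - 5599750187969/7060642012840 = -3506722879921263849/7060642012840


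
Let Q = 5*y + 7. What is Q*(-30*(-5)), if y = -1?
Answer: 300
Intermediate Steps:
Q = 2 (Q = 5*(-1) + 7 = -5 + 7 = 2)
Q*(-30*(-5)) = 2*(-30*(-5)) = 2*150 = 300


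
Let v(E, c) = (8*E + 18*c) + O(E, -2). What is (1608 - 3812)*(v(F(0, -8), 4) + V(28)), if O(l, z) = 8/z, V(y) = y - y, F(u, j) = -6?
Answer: -44080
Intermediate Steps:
V(y) = 0
v(E, c) = -4 + 8*E + 18*c (v(E, c) = (8*E + 18*c) + 8/(-2) = (8*E + 18*c) + 8*(-½) = (8*E + 18*c) - 4 = -4 + 8*E + 18*c)
(1608 - 3812)*(v(F(0, -8), 4) + V(28)) = (1608 - 3812)*((-4 + 8*(-6) + 18*4) + 0) = -2204*((-4 - 48 + 72) + 0) = -2204*(20 + 0) = -2204*20 = -44080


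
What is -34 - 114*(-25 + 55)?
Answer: -3454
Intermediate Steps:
-34 - 114*(-25 + 55) = -34 - 114*30 = -34 - 3420 = -3454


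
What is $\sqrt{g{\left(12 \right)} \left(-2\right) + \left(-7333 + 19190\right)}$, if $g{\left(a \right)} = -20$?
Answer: $\sqrt{11897} \approx 109.07$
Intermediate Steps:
$\sqrt{g{\left(12 \right)} \left(-2\right) + \left(-7333 + 19190\right)} = \sqrt{\left(-20\right) \left(-2\right) + \left(-7333 + 19190\right)} = \sqrt{40 + 11857} = \sqrt{11897}$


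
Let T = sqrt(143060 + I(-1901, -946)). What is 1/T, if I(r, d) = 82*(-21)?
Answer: sqrt(141338)/141338 ≈ 0.0026599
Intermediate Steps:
I(r, d) = -1722
T = sqrt(141338) (T = sqrt(143060 - 1722) = sqrt(141338) ≈ 375.95)
1/T = 1/(sqrt(141338)) = sqrt(141338)/141338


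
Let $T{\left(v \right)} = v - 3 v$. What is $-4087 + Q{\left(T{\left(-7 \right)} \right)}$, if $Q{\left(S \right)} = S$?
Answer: $-4073$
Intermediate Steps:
$T{\left(v \right)} = - 2 v$
$-4087 + Q{\left(T{\left(-7 \right)} \right)} = -4087 - -14 = -4087 + 14 = -4073$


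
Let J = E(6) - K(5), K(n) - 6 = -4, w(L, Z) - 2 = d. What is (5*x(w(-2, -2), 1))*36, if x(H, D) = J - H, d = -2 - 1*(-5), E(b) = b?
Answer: -180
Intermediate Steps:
d = 3 (d = -2 + 5 = 3)
w(L, Z) = 5 (w(L, Z) = 2 + 3 = 5)
K(n) = 2 (K(n) = 6 - 4 = 2)
J = 4 (J = 6 - 1*2 = 6 - 2 = 4)
x(H, D) = 4 - H
(5*x(w(-2, -2), 1))*36 = (5*(4 - 1*5))*36 = (5*(4 - 5))*36 = (5*(-1))*36 = -5*36 = -180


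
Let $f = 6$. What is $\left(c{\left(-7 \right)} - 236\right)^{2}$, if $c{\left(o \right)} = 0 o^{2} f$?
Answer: $55696$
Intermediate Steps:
$c{\left(o \right)} = 0$ ($c{\left(o \right)} = 0 o^{2} \cdot 6 = 0 \cdot 6 = 0$)
$\left(c{\left(-7 \right)} - 236\right)^{2} = \left(0 - 236\right)^{2} = \left(-236\right)^{2} = 55696$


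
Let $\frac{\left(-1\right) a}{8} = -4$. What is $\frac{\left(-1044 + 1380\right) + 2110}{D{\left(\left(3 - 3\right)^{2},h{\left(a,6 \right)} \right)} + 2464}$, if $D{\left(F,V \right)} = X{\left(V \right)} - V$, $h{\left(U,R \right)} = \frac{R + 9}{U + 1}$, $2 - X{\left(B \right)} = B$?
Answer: $\frac{13453}{13558} \approx 0.99226$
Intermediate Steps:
$X{\left(B \right)} = 2 - B$
$a = 32$ ($a = \left(-8\right) \left(-4\right) = 32$)
$h{\left(U,R \right)} = \frac{9 + R}{1 + U}$
$D{\left(F,V \right)} = 2 - 2 V$ ($D{\left(F,V \right)} = \left(2 - V\right) - V = 2 - 2 V$)
$\frac{\left(-1044 + 1380\right) + 2110}{D{\left(\left(3 - 3\right)^{2},h{\left(a,6 \right)} \right)} + 2464} = \frac{\left(-1044 + 1380\right) + 2110}{\left(2 - 2 \frac{9 + 6}{1 + 32}\right) + 2464} = \frac{336 + 2110}{\left(2 - 2 \cdot \frac{1}{33} \cdot 15\right) + 2464} = \frac{2446}{\left(2 - 2 \cdot \frac{1}{33} \cdot 15\right) + 2464} = \frac{2446}{\left(2 - \frac{10}{11}\right) + 2464} = \frac{2446}{\frac{12}{11} + 2464} = \frac{2446}{\frac{27116}{11}} = 2446 \cdot \frac{11}{27116} = \frac{13453}{13558}$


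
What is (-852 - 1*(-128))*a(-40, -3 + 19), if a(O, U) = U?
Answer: -11584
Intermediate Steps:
(-852 - 1*(-128))*a(-40, -3 + 19) = (-852 - 1*(-128))*(-3 + 19) = (-852 + 128)*16 = -724*16 = -11584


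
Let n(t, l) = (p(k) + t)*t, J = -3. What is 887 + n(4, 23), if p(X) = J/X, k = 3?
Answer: 899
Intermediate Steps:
p(X) = -3/X
n(t, l) = t*(-1 + t) (n(t, l) = (-3/3 + t)*t = (-3*⅓ + t)*t = (-1 + t)*t = t*(-1 + t))
887 + n(4, 23) = 887 + 4*(-1 + 4) = 887 + 4*3 = 887 + 12 = 899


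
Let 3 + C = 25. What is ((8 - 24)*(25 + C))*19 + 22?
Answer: -14266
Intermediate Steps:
C = 22 (C = -3 + 25 = 22)
((8 - 24)*(25 + C))*19 + 22 = ((8 - 24)*(25 + 22))*19 + 22 = -16*47*19 + 22 = -752*19 + 22 = -14288 + 22 = -14266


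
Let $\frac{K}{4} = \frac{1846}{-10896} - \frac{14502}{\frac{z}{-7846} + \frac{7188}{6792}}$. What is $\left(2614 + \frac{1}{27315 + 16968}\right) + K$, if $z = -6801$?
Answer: $- \frac{73903575852877199}{2685556705560} \approx -27519.0$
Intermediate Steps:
$K = - \frac{5482258731919}{181935960}$ ($K = 4 \left(\frac{1846}{-10896} - \frac{14502}{- \frac{6801}{-7846} + \frac{7188}{6792}}\right) = 4 \left(1846 \left(- \frac{1}{10896}\right) - \frac{14502}{\left(-6801\right) \left(- \frac{1}{7846}\right) + 7188 \cdot \frac{1}{6792}}\right) = 4 \left(- \frac{923}{5448} - \frac{14502}{\frac{6801}{7846} + \frac{599}{566}}\right) = 4 \left(- \frac{923}{5448} - \frac{14502}{\frac{2137280}{1110209}}\right) = 4 \left(- \frac{923}{5448} - \frac{8050125459}{1068640}\right) = 4 \left(- \frac{5482258731919}{727743840}\right) = - \frac{5482258731919}{181935960} \approx -30133.0$)
$\left(2614 + \frac{1}{27315 + 16968}\right) + K = \left(2614 + \frac{1}{27315 + 16968}\right) - \frac{5482258731919}{181935960} = \left(2614 + \frac{1}{44283}\right) - \frac{5482258731919}{181935960} = \frac{115755763}{44283} - \frac{5482258731919}{181935960} = - \frac{73903575852877199}{2685556705560}$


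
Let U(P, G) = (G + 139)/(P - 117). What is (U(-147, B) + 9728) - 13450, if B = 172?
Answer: -982919/264 ≈ -3723.2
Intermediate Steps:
U(P, G) = (139 + G)/(-117 + P)
(U(-147, B) + 9728) - 13450 = ((139 + 172)/(-117 - 147) + 9728) - 13450 = (311/(-264) + 9728) - 13450 = (-1/264*311 + 9728) - 13450 = (-311/264 + 9728) - 13450 = 2567881/264 - 13450 = -982919/264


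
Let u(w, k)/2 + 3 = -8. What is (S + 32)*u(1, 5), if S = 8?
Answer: -880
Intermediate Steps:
u(w, k) = -22 (u(w, k) = -6 + 2*(-8) = -6 - 16 = -22)
(S + 32)*u(1, 5) = (8 + 32)*(-22) = 40*(-22) = -880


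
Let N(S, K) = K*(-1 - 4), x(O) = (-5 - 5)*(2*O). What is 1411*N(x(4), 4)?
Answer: -28220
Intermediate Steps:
x(O) = -20*O
N(S, K) = -5*K (N(S, K) = K*(-5) = -5*K)
1411*N(x(4), 4) = 1411*(-5*4) = 1411*(-20) = -28220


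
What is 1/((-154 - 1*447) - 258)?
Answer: -1/859 ≈ -0.0011641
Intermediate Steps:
1/((-154 - 1*447) - 258) = 1/((-154 - 447) - 258) = 1/(-601 - 258) = 1/(-859) = -1/859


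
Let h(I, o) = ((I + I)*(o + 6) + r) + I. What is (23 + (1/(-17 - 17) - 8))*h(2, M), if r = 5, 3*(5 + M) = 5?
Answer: 26977/102 ≈ 264.48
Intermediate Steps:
M = -10/3 (M = -5 + (⅓)*5 = -5 + 5/3 = -10/3 ≈ -3.3333)
h(I, o) = 5 + I + 2*I*(6 + o) (h(I, o) = ((I + I)*(o + 6) + 5) + I = ((2*I)*(6 + o) + 5) + I = (2*I*(6 + o) + 5) + I = (5 + 2*I*(6 + o)) + I = 5 + I + 2*I*(6 + o))
(23 + (1/(-17 - 17) - 8))*h(2, M) = (23 + (1/(-17 - 17) - 8))*(5 + 13*2 + 2*2*(-10/3)) = (23 + (1/(-34) - 8))*(5 + 26 - 40/3) = (23 + (-1/34 - 8))*(53/3) = (23 - 273/34)*(53/3) = (509/34)*(53/3) = 26977/102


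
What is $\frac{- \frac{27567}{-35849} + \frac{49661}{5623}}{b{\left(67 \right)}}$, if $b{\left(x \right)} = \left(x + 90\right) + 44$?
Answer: $\frac{1935306430}{40517364327} \approx 0.047765$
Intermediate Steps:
$b{\left(x \right)} = 134 + x$ ($b{\left(x \right)} = \left(90 + x\right) + 44 = 134 + x$)
$\frac{- \frac{27567}{-35849} + \frac{49661}{5623}}{b{\left(67 \right)}} = \frac{- \frac{27567}{-35849} + \frac{49661}{5623}}{134 + 67} = \frac{\left(-27567\right) \left(- \frac{1}{35849}\right) + 49661 \cdot \frac{1}{5623}}{201} = \left(\frac{27567}{35849} + \frac{49661}{5623}\right) \frac{1}{201} = \frac{1935306430}{201578927} \cdot \frac{1}{201} = \frac{1935306430}{40517364327}$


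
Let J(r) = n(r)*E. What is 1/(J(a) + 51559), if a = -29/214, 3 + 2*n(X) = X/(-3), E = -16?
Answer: 321/16558027 ≈ 1.9386e-5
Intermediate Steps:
n(X) = -3/2 - X/6 (n(X) = -3/2 + (X/(-3))/2 = -3/2 + (X*(-⅓))/2 = -3/2 + (-X/3)/2 = -3/2 - X/6)
a = -29/214 (a = -29*1/214 = -29/214 ≈ -0.13551)
J(r) = 24 + 8*r/3 (J(r) = (-3/2 - r/6)*(-16) = 24 + 8*r/3)
1/(J(a) + 51559) = 1/((24 + (8/3)*(-29/214)) + 51559) = 1/((24 - 116/321) + 51559) = 1/(7588/321 + 51559) = 1/(16558027/321) = 321/16558027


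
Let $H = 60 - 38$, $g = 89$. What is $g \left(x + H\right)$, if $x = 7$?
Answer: $2581$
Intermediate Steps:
$H = 22$ ($H = 60 - 38 = 22$)
$g \left(x + H\right) = 89 \left(7 + 22\right) = 89 \cdot 29 = 2581$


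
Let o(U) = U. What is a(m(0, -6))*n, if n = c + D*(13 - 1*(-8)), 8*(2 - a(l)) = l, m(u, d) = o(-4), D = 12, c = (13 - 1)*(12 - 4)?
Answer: 870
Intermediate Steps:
c = 96 (c = 12*8 = 96)
m(u, d) = -4
a(l) = 2 - l/8
n = 348 (n = 96 + 12*(13 - 1*(-8)) = 96 + 12*(13 + 8) = 96 + 12*21 = 96 + 252 = 348)
a(m(0, -6))*n = (2 - 1/8*(-4))*348 = (2 + 1/2)*348 = (5/2)*348 = 870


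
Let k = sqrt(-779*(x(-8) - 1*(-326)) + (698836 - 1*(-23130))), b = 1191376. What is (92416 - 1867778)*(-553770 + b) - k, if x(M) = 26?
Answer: -1131981463372 - sqrt(447758) ≈ -1.1320e+12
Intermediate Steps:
k = sqrt(447758) (k = sqrt(-779*(26 - 1*(-326)) + (698836 - 1*(-23130))) = sqrt(-779*(26 + 326) + (698836 + 23130)) = sqrt(-779*352 + 721966) = sqrt(-274208 + 721966) = sqrt(447758) ≈ 669.15)
(92416 - 1867778)*(-553770 + b) - k = (92416 - 1867778)*(-553770 + 1191376) - sqrt(447758) = -1775362*637606 - sqrt(447758) = -1131981463372 - sqrt(447758)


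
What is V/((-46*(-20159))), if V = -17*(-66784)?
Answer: 567664/463657 ≈ 1.2243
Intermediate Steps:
V = 1135328
V/((-46*(-20159))) = 1135328/((-46*(-20159))) = 1135328/927314 = 1135328*(1/927314) = 567664/463657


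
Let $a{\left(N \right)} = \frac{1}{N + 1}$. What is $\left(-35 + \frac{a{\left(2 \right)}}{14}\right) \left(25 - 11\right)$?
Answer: $- \frac{1469}{3} \approx -489.67$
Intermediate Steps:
$a{\left(N \right)} = \frac{1}{1 + N}$
$\left(-35 + \frac{a{\left(2 \right)}}{14}\right) \left(25 - 11\right) = \left(-35 + \frac{1}{\left(1 + 2\right) 14}\right) \left(25 - 11\right) = \left(-35 + \frac{1}{3} \cdot \frac{1}{14}\right) \left(25 - 11\right) = \left(-35 + \frac{1}{3} \cdot \frac{1}{14}\right) 14 = \left(-35 + \frac{1}{42}\right) 14 = \left(- \frac{1469}{42}\right) 14 = - \frac{1469}{3}$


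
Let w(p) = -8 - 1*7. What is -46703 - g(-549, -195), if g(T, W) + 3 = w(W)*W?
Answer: -49625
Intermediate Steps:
w(p) = -15 (w(p) = -8 - 7 = -15)
g(T, W) = -3 - 15*W
-46703 - g(-549, -195) = -46703 - (-3 - 15*(-195)) = -46703 - (-3 + 2925) = -46703 - 1*2922 = -46703 - 2922 = -49625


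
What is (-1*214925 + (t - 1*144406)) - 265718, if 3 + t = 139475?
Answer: -485577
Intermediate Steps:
t = 139472 (t = -3 + 139475 = 139472)
(-1*214925 + (t - 1*144406)) - 265718 = (-1*214925 + (139472 - 1*144406)) - 265718 = (-214925 + (139472 - 144406)) - 265718 = (-214925 - 4934) - 265718 = -219859 - 265718 = -485577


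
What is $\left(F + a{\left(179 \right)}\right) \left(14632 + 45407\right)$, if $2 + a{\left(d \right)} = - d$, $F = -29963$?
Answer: $-1809815616$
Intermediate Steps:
$a{\left(d \right)} = -2 - d$
$\left(F + a{\left(179 \right)}\right) \left(14632 + 45407\right) = \left(-29963 - 181\right) \left(14632 + 45407\right) = \left(-29963 - 181\right) 60039 = \left(-30144\right) 60039 = -1809815616$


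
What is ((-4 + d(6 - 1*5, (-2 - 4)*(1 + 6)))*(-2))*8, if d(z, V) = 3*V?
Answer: 2080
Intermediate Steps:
((-4 + d(6 - 1*5, (-2 - 4)*(1 + 6)))*(-2))*8 = ((-4 + 3*((-2 - 4)*(1 + 6)))*(-2))*8 = ((-4 + 3*(-6*7))*(-2))*8 = ((-4 + 3*(-42))*(-2))*8 = ((-4 - 126)*(-2))*8 = -130*(-2)*8 = 260*8 = 2080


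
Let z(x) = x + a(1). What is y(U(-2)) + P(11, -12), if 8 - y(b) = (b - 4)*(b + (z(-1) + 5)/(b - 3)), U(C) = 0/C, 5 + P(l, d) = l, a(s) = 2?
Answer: 6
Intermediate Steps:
P(l, d) = -5 + l
U(C) = 0
z(x) = 2 + x (z(x) = x + 2 = 2 + x)
y(b) = 8 - (-4 + b)*(b + 6/(-3 + b)) (y(b) = 8 - (b - 4)*(b + ((2 - 1) + 5)/(b - 3)) = 8 - (-4 + b)*(b + (1 + 5)/(-3 + b)) = 8 - (-4 + b)*(b + 6/(-3 + b)))
y(U(-2)) + P(11, -12) = 0*(-10 - 1*0**2 + 7*0)/(-3 + 0) + (-5 + 11) = 0*(-10 - 1*0 + 0)/(-3) + 6 = 0*(-1/3)*(-10 + 0 + 0) + 6 = 0*(-1/3)*(-10) + 6 = 0 + 6 = 6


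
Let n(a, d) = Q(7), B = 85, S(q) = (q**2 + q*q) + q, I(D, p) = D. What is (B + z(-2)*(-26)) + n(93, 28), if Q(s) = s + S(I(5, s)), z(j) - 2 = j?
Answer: 147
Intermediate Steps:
S(q) = q + 2*q**2 (S(q) = (q**2 + q**2) + q = 2*q**2 + q = q + 2*q**2)
z(j) = 2 + j
Q(s) = 55 + s (Q(s) = s + 5*(1 + 2*5) = s + 5*(1 + 10) = s + 5*11 = s + 55 = 55 + s)
n(a, d) = 62 (n(a, d) = 55 + 7 = 62)
(B + z(-2)*(-26)) + n(93, 28) = (85 + (2 - 2)*(-26)) + 62 = (85 + 0*(-26)) + 62 = (85 + 0) + 62 = 85 + 62 = 147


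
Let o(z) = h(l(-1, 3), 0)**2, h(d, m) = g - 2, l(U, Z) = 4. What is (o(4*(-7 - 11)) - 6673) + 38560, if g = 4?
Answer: 31891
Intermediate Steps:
h(d, m) = 2 (h(d, m) = 4 - 2 = 2)
o(z) = 4 (o(z) = 2**2 = 4)
(o(4*(-7 - 11)) - 6673) + 38560 = (4 - 6673) + 38560 = -6669 + 38560 = 31891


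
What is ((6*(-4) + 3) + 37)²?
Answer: 256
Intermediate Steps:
((6*(-4) + 3) + 37)² = ((-24 + 3) + 37)² = (-21 + 37)² = 16² = 256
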